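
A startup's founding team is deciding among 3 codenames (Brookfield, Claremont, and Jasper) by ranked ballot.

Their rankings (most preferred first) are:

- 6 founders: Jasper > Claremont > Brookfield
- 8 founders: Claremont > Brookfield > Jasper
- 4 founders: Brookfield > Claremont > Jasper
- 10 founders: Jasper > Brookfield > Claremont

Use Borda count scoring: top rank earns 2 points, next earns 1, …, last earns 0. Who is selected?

Borda scores:
  Brookfield: 6·0 + 8·1 + 4·2 + 10·1 = 26
  Claremont: 6·1 + 8·2 + 4·1 + 10·0 = 26
  Jasper: 6·2 + 8·0 + 4·0 + 10·2 = 32
Jasper has the highest total.

Jasper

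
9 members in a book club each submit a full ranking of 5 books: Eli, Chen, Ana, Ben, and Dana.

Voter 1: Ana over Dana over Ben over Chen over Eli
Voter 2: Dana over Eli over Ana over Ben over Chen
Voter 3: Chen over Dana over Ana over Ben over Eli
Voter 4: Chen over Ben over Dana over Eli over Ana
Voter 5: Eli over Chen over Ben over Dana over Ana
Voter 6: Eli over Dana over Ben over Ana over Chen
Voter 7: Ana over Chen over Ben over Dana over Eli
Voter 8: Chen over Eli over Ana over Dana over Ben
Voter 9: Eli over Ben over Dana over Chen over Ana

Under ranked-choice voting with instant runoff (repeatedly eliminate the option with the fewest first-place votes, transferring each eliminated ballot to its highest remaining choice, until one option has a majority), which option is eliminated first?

Ben

Round 1: Eli 3, Chen 3, Ana 2, Dana 1, Ben 0. Ben has the fewest and is eliminated.
Round 2: Eli 3, Chen 3, Ana 2, Dana 1. Dana has the fewest and is eliminated.
Round 3: Eli 4, Chen 3, Ana 2. Ana has the fewest and is eliminated.
Round 4: Chen 5, Eli 4. Chen has a majority.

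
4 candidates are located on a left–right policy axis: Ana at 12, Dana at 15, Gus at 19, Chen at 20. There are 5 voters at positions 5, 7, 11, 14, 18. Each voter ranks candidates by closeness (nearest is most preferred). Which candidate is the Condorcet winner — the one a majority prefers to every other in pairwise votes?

With single-peaked preferences on a line, the Condorcet winner is the candidate closest to the median voter.
The median voter (position 11) is closest to Ana at 12.
Check: Ana vs Gus — voters closer to Ana: 4 of 5.

Ana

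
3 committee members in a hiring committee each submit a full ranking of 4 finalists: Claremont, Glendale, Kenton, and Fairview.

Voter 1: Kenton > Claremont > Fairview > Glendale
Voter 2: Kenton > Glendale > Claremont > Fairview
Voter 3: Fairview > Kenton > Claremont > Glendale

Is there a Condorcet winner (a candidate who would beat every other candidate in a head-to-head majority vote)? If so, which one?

Kenton

Head-to-head results (3 voters total):
Claremont vs Glendale: Claremont wins 2–1.
Claremont vs Kenton: Kenton wins 3–0.
Claremont vs Fairview: Claremont wins 2–1.
Glendale vs Kenton: Kenton wins 3–0.
Glendale vs Fairview: Fairview wins 2–1.
Kenton vs Fairview: Kenton wins 2–1.
Kenton beats each rival — Claremont (3–0), Glendale (3–0), Fairview (2–1) — so Kenton is the Condorcet winner.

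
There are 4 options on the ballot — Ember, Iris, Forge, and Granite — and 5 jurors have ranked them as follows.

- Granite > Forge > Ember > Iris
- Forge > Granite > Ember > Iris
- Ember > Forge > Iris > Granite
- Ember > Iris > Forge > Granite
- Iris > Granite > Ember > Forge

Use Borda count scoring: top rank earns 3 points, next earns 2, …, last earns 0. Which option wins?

Ember

Borda scores:
  Ember: 1 + 1 + 3 + 3 + 1 = 9
  Iris: 0 + 0 + 1 + 2 + 3 = 6
  Forge: 2 + 3 + 2 + 1 + 0 = 8
  Granite: 3 + 2 + 0 + 0 + 2 = 7
Ember has the highest total.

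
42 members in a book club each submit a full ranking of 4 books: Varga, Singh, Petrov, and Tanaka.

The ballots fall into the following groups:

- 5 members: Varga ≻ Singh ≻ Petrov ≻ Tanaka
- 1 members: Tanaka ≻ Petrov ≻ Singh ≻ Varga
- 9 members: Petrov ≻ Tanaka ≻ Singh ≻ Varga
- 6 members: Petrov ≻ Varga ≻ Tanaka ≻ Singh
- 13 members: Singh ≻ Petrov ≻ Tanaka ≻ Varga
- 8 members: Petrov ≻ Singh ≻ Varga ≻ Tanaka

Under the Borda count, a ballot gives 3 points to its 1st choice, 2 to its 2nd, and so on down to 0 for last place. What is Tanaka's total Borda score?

40

Borda scores:
  Varga: 5·3 + 0 + 9·0 + 6·2 + 13·0 + 8·1 = 35
  Singh: 5·2 + 1 + 9·1 + 6·0 + 13·3 + 8·2 = 75
  Petrov: 5·1 + 2 + 9·3 + 6·3 + 13·2 + 8·3 = 102
  Tanaka: 5·0 + 3 + 9·2 + 6·1 + 13·1 + 8·0 = 40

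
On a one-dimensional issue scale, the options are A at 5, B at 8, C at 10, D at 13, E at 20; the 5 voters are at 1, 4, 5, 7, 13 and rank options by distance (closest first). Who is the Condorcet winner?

With single-peaked preferences on a line, the Condorcet winner is the candidate closest to the median voter.
The median voter (position 5) is closest to A at 5.
Check: A vs E — voters closer to A: 4 of 5.

A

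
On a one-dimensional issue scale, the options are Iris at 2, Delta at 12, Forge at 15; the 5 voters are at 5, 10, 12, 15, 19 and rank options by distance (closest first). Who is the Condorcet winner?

With single-peaked preferences on a line, the Condorcet winner is the candidate closest to the median voter.
The median voter (position 12) is closest to Delta at 12.
Check: Delta vs Iris — voters closer to Delta: 4 of 5.

Delta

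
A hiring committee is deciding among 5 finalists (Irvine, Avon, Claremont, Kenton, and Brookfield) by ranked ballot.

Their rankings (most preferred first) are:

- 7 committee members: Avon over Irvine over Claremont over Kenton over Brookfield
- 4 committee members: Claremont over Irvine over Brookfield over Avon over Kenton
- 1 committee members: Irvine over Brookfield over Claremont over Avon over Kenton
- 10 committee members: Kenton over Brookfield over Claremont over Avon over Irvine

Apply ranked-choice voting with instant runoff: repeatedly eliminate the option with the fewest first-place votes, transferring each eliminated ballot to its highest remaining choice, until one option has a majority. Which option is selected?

Round 1: Kenton 10, Avon 7, Claremont 4, Irvine 1, Brookfield 0. Brookfield has the fewest and is eliminated.
Round 2: Kenton 10, Avon 7, Claremont 4, Irvine 1. Irvine has the fewest and is eliminated.
Round 3: Kenton 10, Avon 7, Claremont 5. Claremont has the fewest and is eliminated.
Round 4: Avon 12, Kenton 10. Avon has a majority.

Avon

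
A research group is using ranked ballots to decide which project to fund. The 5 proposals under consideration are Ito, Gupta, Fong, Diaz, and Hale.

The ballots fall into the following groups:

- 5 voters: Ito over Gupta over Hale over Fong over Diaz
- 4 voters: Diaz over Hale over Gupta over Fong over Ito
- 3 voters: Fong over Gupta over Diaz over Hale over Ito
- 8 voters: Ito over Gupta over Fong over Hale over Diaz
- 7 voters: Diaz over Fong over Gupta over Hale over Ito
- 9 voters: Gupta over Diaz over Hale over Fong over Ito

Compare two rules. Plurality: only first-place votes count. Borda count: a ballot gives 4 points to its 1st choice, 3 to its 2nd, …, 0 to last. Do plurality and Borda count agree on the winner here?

No

Plurality first-place counts: Ito 13, Gupta 9, Fong 3, Diaz 11, Hale 0 → Ito.
Borda totals: Ito 52, Gupta 106, Fong 67, Diaz 77, Hale 58 → Gupta.
The two rules disagree: plurality picks Ito, Borda picks Gupta.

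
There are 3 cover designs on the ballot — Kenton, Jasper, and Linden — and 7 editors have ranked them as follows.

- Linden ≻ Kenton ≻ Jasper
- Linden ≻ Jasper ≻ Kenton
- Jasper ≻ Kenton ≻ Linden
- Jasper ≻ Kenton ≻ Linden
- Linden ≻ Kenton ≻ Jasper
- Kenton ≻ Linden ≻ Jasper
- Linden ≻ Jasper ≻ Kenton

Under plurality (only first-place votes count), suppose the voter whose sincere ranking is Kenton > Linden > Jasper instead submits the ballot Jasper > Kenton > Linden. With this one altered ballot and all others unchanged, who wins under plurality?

Linden

First-place totals with the altered ballot: Kenton 0, Jasper 3, Linden 4.
The winner is unchanged: still Linden.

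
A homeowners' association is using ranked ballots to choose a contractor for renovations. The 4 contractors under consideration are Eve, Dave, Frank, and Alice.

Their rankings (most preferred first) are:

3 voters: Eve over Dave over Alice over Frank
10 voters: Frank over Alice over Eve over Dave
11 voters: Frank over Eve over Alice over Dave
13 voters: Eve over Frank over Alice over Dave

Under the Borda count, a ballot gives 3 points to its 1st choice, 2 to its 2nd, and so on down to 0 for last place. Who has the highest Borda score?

Borda scores:
  Eve: 3·3 + 10·1 + 11·2 + 13·3 = 80
  Dave: 3·2 + 10·0 + 11·0 + 13·0 = 6
  Frank: 3·0 + 10·3 + 11·3 + 13·2 = 89
  Alice: 3·1 + 10·2 + 11·1 + 13·1 = 47
Frank has the highest total.

Frank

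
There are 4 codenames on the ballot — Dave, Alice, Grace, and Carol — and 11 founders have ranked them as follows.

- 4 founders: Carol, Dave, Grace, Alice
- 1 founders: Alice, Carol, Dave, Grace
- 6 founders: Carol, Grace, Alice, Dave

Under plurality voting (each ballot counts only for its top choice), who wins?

Carol

First-place vote totals:
  Dave: 0
  Alice: 1
  Grace: 0
  Carol: 10
Carol has the most first-place votes.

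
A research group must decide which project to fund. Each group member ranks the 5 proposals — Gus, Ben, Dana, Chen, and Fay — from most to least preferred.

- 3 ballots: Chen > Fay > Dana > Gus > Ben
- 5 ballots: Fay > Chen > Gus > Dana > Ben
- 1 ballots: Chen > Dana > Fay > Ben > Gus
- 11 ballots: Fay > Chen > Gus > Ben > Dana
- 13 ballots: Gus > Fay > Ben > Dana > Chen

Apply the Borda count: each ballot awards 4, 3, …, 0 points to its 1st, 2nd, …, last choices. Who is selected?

Fay

Borda scores:
  Gus: 3·1 + 5·2 + 0 + 11·2 + 13·4 = 87
  Ben: 3·0 + 5·0 + 1 + 11·1 + 13·2 = 38
  Dana: 3·2 + 5·1 + 3 + 11·0 + 13·1 = 27
  Chen: 3·4 + 5·3 + 4 + 11·3 + 13·0 = 64
  Fay: 3·3 + 5·4 + 2 + 11·4 + 13·3 = 114
Fay has the highest total.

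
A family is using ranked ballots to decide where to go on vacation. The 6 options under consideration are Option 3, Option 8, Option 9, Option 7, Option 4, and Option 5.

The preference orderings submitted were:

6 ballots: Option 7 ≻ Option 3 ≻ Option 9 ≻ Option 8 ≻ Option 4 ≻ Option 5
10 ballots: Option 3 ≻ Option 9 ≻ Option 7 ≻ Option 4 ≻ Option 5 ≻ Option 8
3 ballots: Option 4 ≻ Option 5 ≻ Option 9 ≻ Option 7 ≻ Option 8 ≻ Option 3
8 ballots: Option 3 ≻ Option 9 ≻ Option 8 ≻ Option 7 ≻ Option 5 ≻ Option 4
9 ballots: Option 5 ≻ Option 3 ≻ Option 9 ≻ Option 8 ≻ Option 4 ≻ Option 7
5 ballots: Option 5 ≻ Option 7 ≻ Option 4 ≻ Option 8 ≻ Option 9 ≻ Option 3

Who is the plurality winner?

Option 3

First-place vote totals:
  Option 3: 18
  Option 8: 0
  Option 9: 0
  Option 7: 6
  Option 4: 3
  Option 5: 14
Option 3 has the most first-place votes.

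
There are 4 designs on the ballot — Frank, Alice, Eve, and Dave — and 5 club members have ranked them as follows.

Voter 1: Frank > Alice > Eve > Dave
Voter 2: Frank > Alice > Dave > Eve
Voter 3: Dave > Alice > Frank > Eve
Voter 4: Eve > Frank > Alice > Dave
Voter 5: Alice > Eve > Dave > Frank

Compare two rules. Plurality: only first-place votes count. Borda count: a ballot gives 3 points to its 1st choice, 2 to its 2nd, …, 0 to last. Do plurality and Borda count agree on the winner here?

No

Plurality first-place counts: Frank 2, Alice 1, Eve 1, Dave 1 → Frank.
Borda totals: Frank 9, Alice 10, Eve 6, Dave 5 → Alice.
The two rules disagree: plurality picks Frank, Borda picks Alice.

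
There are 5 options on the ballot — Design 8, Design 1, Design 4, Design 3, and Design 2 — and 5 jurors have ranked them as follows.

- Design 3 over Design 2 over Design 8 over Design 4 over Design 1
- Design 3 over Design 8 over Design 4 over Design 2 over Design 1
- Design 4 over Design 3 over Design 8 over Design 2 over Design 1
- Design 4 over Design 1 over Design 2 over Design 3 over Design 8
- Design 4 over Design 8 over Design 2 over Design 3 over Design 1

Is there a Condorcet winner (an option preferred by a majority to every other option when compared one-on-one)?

Yes

Head-to-head results (5 voters total):
Design 8 vs Design 1: Design 8 wins 4–1.
Design 8 vs Design 4: Design 4 wins 3–2.
Design 8 vs Design 3: Design 3 wins 4–1.
Design 8 vs Design 2: Design 8 wins 3–2.
Design 1 vs Design 4: Design 4 wins 5–0.
Design 1 vs Design 3: Design 3 wins 4–1.
Design 1 vs Design 2: Design 2 wins 4–1.
Design 4 vs Design 3: Design 4 wins 3–2.
Design 4 vs Design 2: Design 4 wins 4–1.
Design 3 vs Design 2: Design 3 wins 3–2.
Design 4 beats each rival — Design 8 (3–2), Design 1 (5–0), Design 3 (3–2), Design 2 (4–1) — so Design 4 is the Condorcet winner.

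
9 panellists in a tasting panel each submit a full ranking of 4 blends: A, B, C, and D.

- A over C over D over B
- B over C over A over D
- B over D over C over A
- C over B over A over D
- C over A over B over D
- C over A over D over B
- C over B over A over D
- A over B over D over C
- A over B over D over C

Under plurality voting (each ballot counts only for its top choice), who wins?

C

First-place vote totals:
  A: 3
  B: 2
  C: 4
  D: 0
C has the most first-place votes.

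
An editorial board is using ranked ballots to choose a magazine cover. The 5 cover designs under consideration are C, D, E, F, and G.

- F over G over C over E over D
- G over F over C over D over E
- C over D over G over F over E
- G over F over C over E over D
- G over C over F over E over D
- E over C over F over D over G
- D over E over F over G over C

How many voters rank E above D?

Ballots ranking E above D: 4.
Ballots ranking D above E: 3.
So 4 of 7 voters prefer E to D.

4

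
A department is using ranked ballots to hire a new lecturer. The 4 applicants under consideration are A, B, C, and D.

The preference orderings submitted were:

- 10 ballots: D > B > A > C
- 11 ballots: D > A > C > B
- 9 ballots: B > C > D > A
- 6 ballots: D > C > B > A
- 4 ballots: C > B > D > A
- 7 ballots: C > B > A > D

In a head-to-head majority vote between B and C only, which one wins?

C

Ballots ranking B above C: 10+9 = 19.
Ballots ranking C above B: 11+6+4+7 = 28.
C wins the head-to-head, 28–19.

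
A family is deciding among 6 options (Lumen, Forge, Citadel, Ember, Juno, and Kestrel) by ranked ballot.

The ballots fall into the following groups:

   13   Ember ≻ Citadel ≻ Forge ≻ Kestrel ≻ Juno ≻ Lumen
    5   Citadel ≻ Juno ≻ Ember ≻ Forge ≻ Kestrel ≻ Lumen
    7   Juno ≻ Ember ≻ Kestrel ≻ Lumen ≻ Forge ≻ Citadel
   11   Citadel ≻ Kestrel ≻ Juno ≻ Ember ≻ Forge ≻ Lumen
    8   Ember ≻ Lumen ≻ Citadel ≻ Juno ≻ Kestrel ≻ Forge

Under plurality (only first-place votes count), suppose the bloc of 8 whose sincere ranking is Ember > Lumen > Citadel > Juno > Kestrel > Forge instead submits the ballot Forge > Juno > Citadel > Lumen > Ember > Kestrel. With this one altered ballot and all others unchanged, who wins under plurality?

Citadel

First-place totals with the altered ballot: Lumen 0, Forge 8, Citadel 16, Ember 13, Juno 7, Kestrel 0.
The switch changes the winner from Ember to Citadel.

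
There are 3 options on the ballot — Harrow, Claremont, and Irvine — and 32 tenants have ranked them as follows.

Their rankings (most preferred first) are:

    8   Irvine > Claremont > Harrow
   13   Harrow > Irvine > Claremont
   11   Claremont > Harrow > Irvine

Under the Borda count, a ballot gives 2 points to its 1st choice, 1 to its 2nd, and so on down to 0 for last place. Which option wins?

Harrow

Borda scores:
  Harrow: 8·0 + 13·2 + 11·1 = 37
  Claremont: 8·1 + 13·0 + 11·2 = 30
  Irvine: 8·2 + 13·1 + 11·0 = 29
Harrow has the highest total.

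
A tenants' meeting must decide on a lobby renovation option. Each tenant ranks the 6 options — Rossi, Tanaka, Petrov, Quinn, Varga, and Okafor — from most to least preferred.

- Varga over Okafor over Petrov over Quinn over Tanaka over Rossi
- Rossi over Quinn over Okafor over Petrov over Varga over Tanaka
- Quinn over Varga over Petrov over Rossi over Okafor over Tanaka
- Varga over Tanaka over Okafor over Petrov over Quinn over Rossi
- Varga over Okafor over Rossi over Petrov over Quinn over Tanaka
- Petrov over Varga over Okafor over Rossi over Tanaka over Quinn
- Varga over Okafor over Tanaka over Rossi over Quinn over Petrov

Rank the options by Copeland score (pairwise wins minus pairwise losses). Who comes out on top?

Varga

Pairwise results:
  Rossi vs Tanaka: Rossi wins 4–3.
  Rossi vs Petrov: Petrov wins 4–3.
  Rossi vs Quinn: Rossi wins 4–3.
  Rossi vs Varga: Varga wins 6–1.
  Rossi vs Okafor: Okafor wins 5–2.
  Tanaka vs Petrov: Petrov wins 5–2.
  Tanaka vs Quinn: Quinn wins 4–3.
  Tanaka vs Varga: Varga wins 7–0.
  Tanaka vs Okafor: Okafor wins 6–1.
  Petrov vs Quinn: Petrov wins 4–3.
  Petrov vs Varga: Varga wins 5–2.
  Petrov vs Okafor: Okafor wins 5–2.
  Quinn vs Varga: Varga wins 5–2.
  Quinn vs Okafor: Okafor wins 5–2.
  Varga vs Okafor: Varga wins 6–1.
Copeland scores (wins − losses):
  Rossi: 2 − 3 = -1
  Tanaka: 0 − 5 = -5
  Petrov: 3 − 2 = 1
  Quinn: 1 − 4 = -3
  Varga: 5 − 0 = 5
  Okafor: 4 − 1 = 3
Varga has the best Copeland score.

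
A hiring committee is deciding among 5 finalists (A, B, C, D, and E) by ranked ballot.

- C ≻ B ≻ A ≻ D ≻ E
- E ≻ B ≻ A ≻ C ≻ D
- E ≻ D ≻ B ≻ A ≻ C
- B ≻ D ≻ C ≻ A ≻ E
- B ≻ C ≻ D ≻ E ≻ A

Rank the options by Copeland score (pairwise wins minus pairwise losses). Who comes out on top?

Pairwise results:
  A vs B: B wins 5–0.
  A vs C: C wins 3–2.
  A vs D: D wins 3–2.
  A vs E: E wins 3–2.
  B vs C: B wins 4–1.
  B vs D: B wins 4–1.
  B vs E: B wins 3–2.
  C vs D: C wins 3–2.
  C vs E: C wins 3–2.
  D vs E: D wins 3–2.
Copeland scores (wins − losses):
  A: 0 − 4 = -4
  B: 4 − 0 = 4
  C: 3 − 1 = 2
  D: 2 − 2 = 0
  E: 1 − 3 = -2
B has the best Copeland score.

B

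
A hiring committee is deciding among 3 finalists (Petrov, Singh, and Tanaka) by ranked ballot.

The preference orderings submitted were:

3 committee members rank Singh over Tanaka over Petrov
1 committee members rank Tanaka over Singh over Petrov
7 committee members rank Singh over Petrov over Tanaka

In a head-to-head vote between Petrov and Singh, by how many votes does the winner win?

11

Ballots ranking Petrov above Singh: 0.
Ballots ranking Singh above Petrov: 3+1+7 = 11.
Singh wins 11–0, a margin of 11.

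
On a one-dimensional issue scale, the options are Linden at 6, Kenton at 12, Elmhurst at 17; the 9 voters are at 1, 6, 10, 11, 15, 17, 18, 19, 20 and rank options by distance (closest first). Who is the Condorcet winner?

With single-peaked preferences on a line, the Condorcet winner is the candidate closest to the median voter.
The median voter (position 15) is closest to Elmhurst at 17.
Check: Elmhurst vs Kenton — voters closer to Elmhurst: 5 of 9.

Elmhurst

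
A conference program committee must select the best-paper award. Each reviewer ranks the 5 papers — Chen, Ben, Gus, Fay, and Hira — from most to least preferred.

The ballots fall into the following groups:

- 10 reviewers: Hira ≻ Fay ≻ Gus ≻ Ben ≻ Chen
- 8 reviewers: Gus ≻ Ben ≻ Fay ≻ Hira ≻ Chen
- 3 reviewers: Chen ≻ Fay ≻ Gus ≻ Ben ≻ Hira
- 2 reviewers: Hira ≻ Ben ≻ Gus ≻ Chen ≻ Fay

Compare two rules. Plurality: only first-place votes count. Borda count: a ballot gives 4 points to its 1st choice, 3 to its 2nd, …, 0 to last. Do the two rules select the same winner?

Plurality first-place counts: Chen 3, Ben 0, Gus 8, Fay 0, Hira 12 → Hira.
Borda totals: Chen 14, Ben 43, Gus 62, Fay 55, Hira 56 → Gus.
The two rules disagree: plurality picks Hira, Borda picks Gus.

No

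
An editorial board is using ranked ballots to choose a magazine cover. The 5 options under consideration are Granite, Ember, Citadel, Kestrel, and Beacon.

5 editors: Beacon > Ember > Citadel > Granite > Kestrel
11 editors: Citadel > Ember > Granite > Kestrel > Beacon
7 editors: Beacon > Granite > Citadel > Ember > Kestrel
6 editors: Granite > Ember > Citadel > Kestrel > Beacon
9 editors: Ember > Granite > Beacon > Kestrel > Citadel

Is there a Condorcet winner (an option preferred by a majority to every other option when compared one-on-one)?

Head-to-head results (38 voters total):
Granite vs Ember: Ember wins 25–13.
Granite vs Citadel: Granite wins 22–16.
Granite vs Kestrel: Granite wins 38–0.
Granite vs Beacon: Granite wins 26–12.
Ember vs Citadel: Ember wins 20–18.
Ember vs Kestrel: Ember wins 38–0.
Ember vs Beacon: Ember wins 26–12.
Citadel vs Kestrel: Citadel wins 29–9.
Citadel vs Beacon: Beacon wins 21–17.
Kestrel vs Beacon: Beacon wins 21–17.
Ember beats each rival — Granite (25–13), Citadel (20–18), Kestrel (38–0), Beacon (26–12) — so Ember is the Condorcet winner.

Yes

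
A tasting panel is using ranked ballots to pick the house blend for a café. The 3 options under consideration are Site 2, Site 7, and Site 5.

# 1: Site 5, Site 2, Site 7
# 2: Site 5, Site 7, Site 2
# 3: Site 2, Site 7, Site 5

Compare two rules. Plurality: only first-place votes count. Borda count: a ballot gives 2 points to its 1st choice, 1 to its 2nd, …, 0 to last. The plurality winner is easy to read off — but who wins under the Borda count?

Site 5

Plurality first-place counts: Site 2 1, Site 7 0, Site 5 2 → Site 5.
Borda totals: Site 2 3, Site 7 2, Site 5 4 → Site 5.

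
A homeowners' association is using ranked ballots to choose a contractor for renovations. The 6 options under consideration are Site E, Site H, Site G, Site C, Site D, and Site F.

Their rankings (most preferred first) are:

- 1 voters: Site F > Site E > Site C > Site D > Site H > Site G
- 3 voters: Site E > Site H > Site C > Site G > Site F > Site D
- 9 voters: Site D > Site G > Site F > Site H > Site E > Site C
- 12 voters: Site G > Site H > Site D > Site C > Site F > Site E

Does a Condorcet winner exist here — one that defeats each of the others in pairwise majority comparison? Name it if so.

Head-to-head results (25 voters total):
Site E vs Site H: Site H wins 21–4.
Site E vs Site G: Site G wins 21–4.
Site E vs Site C: Site E wins 13–12.
Site E vs Site D: Site D wins 21–4.
Site E vs Site F: Site F wins 22–3.
Site H vs Site G: Site G wins 21–4.
Site H vs Site C: Site H wins 24–1.
Site H vs Site D: Site H wins 15–10.
Site H vs Site F: Site H wins 15–10.
Site G vs Site C: Site G wins 21–4.
Site G vs Site D: Site G wins 15–10.
Site G vs Site F: Site G wins 24–1.
Site C vs Site D: Site D wins 21–4.
Site C vs Site F: Site C wins 15–10.
Site D vs Site F: Site D wins 21–4.
Site G beats each rival — Site E (21–4), Site H (21–4), Site C (21–4), Site D (15–10), Site F (24–1) — so Site G is the Condorcet winner.

Site G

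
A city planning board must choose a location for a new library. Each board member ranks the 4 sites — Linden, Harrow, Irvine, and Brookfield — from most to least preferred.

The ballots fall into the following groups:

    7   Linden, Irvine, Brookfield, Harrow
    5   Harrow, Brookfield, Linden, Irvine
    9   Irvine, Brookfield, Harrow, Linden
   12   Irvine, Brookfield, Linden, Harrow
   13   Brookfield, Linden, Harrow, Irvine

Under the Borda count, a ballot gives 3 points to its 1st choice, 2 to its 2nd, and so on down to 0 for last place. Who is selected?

Borda scores:
  Linden: 7·3 + 5·1 + 9·0 + 12·1 + 13·2 = 64
  Harrow: 7·0 + 5·3 + 9·1 + 12·0 + 13·1 = 37
  Irvine: 7·2 + 5·0 + 9·3 + 12·3 + 13·0 = 77
  Brookfield: 7·1 + 5·2 + 9·2 + 12·2 + 13·3 = 98
Brookfield has the highest total.

Brookfield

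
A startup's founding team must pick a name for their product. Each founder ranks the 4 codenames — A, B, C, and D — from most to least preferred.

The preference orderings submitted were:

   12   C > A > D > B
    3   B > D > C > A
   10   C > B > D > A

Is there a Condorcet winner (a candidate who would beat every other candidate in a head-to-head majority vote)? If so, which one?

C

Head-to-head results (25 voters total):
A vs B: B wins 13–12.
A vs C: C wins 25–0.
A vs D: D wins 13–12.
B vs C: C wins 22–3.
B vs D: B wins 13–12.
C vs D: C wins 22–3.
C beats each rival — A (25–0), B (22–3), D (22–3) — so C is the Condorcet winner.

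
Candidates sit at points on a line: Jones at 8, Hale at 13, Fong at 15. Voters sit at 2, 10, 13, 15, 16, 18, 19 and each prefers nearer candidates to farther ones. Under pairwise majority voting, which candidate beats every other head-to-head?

Fong

With single-peaked preferences on a line, the Condorcet winner is the candidate closest to the median voter.
The median voter (position 15) is closest to Fong at 15.
Check: Fong vs Hale — voters closer to Fong: 4 of 7.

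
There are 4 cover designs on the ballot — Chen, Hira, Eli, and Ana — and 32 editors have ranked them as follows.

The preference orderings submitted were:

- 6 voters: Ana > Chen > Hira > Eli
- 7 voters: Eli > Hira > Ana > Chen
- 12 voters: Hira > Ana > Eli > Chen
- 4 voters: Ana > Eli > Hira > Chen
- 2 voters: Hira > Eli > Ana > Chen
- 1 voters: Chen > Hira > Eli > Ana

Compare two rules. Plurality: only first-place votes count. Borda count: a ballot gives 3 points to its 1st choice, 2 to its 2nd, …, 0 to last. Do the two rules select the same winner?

Yes

Plurality first-place counts: Chen 1, Hira 14, Eli 7, Ana 10 → Hira.
Borda totals: Chen 15, Hira 68, Eli 46, Ana 63 → Hira.
The two rules agree on Hira.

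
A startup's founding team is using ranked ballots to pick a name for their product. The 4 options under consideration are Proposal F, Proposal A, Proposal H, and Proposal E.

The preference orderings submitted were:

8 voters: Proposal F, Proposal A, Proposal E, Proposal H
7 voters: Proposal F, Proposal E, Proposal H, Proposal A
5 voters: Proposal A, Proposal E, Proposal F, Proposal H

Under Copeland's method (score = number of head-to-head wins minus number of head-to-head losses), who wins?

Pairwise results:
  Proposal F vs Proposal A: Proposal F wins 15–5.
  Proposal F vs Proposal H: Proposal F wins 20–0.
  Proposal F vs Proposal E: Proposal F wins 15–5.
  Proposal A vs Proposal H: Proposal A wins 13–7.
  Proposal A vs Proposal E: Proposal A wins 13–7.
  Proposal H vs Proposal E: Proposal E wins 20–0.
Copeland scores (wins − losses):
  Proposal F: 3 − 0 = 3
  Proposal A: 2 − 1 = 1
  Proposal H: 0 − 3 = -3
  Proposal E: 1 − 2 = -1
Proposal F has the best Copeland score.

Proposal F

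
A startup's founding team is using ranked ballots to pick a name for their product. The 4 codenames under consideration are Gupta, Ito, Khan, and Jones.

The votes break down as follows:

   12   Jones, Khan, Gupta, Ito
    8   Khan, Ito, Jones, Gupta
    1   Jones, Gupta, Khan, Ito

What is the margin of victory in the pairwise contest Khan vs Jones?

5

Ballots ranking Khan above Jones: 8.
Ballots ranking Jones above Khan: 12+1 = 13.
Jones wins 13–8, a margin of 5.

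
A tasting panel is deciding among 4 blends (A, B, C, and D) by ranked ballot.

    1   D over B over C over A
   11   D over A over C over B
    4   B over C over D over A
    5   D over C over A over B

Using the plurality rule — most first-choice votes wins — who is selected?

First-place vote totals:
  A: 0
  B: 4
  C: 0
  D: 17
D has the most first-place votes.

D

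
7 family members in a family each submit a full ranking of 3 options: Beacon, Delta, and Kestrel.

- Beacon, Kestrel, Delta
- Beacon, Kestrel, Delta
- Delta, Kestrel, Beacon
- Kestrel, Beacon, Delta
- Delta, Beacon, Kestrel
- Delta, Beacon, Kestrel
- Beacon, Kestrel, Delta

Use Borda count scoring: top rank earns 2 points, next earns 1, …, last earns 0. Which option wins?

Beacon

Borda scores:
  Beacon: 2 + 2 + 0 + 1 + 1 + 1 + 2 = 9
  Delta: 0 + 0 + 2 + 0 + 2 + 2 + 0 = 6
  Kestrel: 1 + 1 + 1 + 2 + 0 + 0 + 1 = 6
Beacon has the highest total.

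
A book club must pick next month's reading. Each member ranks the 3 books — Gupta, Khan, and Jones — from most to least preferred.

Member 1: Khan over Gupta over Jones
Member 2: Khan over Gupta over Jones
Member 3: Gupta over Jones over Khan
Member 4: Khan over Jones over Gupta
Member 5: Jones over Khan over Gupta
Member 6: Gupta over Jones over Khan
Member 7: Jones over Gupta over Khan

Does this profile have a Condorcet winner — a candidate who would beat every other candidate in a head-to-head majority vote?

Head-to-head results (7 voters total):
Gupta vs Khan: Khan wins 4–3.
Gupta vs Jones: Gupta wins 4–3.
Khan vs Jones: Jones wins 4–3.
No candidate beats all others: Gupta beats Jones beats Khan beats Gupta, a majority cycle.

No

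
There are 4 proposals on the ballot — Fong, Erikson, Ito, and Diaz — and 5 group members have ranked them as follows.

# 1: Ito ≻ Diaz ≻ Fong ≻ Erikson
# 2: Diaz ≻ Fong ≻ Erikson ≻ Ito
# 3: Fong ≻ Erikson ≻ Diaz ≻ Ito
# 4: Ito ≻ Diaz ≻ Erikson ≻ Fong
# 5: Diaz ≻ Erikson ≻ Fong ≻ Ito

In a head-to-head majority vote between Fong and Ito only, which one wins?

Fong

Ballots ranking Fong above Ito: 3.
Ballots ranking Ito above Fong: 2.
Fong wins the head-to-head, 3–2.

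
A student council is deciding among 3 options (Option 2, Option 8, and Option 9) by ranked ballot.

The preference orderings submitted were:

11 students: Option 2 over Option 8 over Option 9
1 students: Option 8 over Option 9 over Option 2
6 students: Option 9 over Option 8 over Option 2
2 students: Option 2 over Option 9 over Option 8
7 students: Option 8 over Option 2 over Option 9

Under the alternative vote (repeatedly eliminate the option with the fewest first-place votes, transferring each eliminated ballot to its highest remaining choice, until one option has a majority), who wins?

Option 8

Round 1: Option 2 13, Option 8 8, Option 9 6. Option 9 has the fewest and is eliminated.
Round 2: Option 8 14, Option 2 13. Option 8 has a majority.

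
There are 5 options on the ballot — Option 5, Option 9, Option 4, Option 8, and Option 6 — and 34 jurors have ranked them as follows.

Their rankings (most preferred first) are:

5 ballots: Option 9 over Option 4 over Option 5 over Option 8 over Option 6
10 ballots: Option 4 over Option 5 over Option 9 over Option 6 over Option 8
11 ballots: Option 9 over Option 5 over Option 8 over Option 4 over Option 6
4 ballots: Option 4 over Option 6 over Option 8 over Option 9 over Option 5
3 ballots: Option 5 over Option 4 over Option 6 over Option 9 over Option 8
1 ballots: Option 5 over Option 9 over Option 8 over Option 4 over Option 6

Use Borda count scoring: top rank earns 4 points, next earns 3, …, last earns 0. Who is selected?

Option 9

Borda scores:
  Option 5: 5·2 + 10·3 + 11·3 + 4·0 + 3·4 + 4 = 89
  Option 9: 5·4 + 10·2 + 11·4 + 4·1 + 3·1 + 3 = 94
  Option 4: 5·3 + 10·4 + 11·1 + 4·4 + 3·3 + 1 = 92
  Option 8: 5·1 + 10·0 + 11·2 + 4·2 + 3·0 + 2 = 37
  Option 6: 5·0 + 10·1 + 11·0 + 4·3 + 3·2 + 0 = 28
Option 9 has the highest total.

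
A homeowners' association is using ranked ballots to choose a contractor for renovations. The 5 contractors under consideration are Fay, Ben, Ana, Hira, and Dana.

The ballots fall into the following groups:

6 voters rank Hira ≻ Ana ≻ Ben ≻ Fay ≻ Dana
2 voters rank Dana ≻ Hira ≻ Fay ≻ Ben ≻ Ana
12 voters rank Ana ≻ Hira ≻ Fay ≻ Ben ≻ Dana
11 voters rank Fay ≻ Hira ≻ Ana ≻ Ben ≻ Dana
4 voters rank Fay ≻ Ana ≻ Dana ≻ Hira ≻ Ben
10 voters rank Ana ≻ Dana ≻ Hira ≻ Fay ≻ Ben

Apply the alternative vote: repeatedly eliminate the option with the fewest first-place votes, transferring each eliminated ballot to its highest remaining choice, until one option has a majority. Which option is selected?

Ana

Round 1: Ana 22, Fay 15, Hira 6, Dana 2, Ben 0. Ben has the fewest and is eliminated.
Round 2: Ana 22, Fay 15, Hira 6, Dana 2. Dana has the fewest and is eliminated.
Round 3: Ana 22, Fay 15, Hira 8. Hira has the fewest and is eliminated.
Round 4: Ana 28, Fay 17. Ana has a majority.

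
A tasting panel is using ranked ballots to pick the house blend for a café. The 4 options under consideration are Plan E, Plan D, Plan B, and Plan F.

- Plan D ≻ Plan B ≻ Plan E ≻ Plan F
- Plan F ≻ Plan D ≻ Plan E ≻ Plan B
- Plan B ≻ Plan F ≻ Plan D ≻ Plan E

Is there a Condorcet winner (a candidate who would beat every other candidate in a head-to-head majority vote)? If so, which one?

None — there is no Condorcet winner

Head-to-head results (3 voters total):
Plan E vs Plan D: Plan D wins 3–0.
Plan E vs Plan B: Plan B wins 2–1.
Plan E vs Plan F: Plan F wins 2–1.
Plan D vs Plan B: Plan D wins 2–1.
Plan D vs Plan F: Plan F wins 2–1.
Plan B vs Plan F: Plan B wins 2–1.
No candidate beats all others: Plan D beats Plan B beats Plan F beats Plan D, a majority cycle.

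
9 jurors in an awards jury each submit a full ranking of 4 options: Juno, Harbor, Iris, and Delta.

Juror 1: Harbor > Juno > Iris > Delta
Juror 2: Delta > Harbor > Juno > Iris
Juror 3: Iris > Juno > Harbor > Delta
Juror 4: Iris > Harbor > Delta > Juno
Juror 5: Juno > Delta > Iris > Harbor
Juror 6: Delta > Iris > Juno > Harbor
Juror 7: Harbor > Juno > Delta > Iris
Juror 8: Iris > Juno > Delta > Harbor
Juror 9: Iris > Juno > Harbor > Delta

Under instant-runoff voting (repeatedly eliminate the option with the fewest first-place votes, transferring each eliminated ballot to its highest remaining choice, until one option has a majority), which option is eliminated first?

Juno

Round 1: Iris 4, Harbor 2, Delta 2, Juno 1. Juno has the fewest and is eliminated.
Round 2: Iris 4, Delta 3, Harbor 2. Harbor has the fewest and is eliminated.
Round 3: Iris 5, Delta 4. Iris has a majority.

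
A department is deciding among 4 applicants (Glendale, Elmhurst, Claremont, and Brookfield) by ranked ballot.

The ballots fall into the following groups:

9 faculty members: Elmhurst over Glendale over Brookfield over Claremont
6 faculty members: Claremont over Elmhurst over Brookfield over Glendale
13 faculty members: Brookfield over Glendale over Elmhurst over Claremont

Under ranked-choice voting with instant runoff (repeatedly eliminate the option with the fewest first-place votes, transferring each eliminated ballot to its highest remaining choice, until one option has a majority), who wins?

Elmhurst

Round 1: Brookfield 13, Elmhurst 9, Claremont 6, Glendale 0. Glendale has the fewest and is eliminated.
Round 2: Brookfield 13, Elmhurst 9, Claremont 6. Claremont has the fewest and is eliminated.
Round 3: Elmhurst 15, Brookfield 13. Elmhurst has a majority.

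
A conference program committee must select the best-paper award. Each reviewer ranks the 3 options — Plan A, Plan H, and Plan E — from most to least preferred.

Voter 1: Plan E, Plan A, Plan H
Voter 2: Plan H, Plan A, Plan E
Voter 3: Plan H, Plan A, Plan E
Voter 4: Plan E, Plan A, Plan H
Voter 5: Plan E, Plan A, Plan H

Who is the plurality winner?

Plan E

First-place vote totals:
  Plan A: 0
  Plan H: 2
  Plan E: 3
Plan E has the most first-place votes.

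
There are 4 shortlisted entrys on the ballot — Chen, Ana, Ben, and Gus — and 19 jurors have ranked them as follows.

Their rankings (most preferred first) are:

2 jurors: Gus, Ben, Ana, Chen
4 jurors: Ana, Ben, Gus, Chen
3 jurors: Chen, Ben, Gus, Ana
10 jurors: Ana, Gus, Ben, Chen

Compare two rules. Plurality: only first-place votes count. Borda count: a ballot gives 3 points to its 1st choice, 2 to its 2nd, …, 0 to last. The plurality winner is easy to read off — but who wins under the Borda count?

Ana

Plurality first-place counts: Chen 3, Ana 14, Ben 0, Gus 2 → Ana.
Borda totals: Chen 9, Ana 44, Ben 28, Gus 33 → Ana.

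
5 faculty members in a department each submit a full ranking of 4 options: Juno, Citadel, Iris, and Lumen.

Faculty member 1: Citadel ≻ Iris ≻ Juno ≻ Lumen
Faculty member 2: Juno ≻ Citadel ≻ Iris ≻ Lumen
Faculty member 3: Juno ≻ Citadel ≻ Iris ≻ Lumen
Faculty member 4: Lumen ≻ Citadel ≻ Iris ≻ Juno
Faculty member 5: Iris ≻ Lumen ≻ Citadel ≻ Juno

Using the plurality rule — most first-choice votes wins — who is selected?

Juno

First-place vote totals:
  Juno: 2
  Citadel: 1
  Iris: 1
  Lumen: 1
Juno has the most first-place votes.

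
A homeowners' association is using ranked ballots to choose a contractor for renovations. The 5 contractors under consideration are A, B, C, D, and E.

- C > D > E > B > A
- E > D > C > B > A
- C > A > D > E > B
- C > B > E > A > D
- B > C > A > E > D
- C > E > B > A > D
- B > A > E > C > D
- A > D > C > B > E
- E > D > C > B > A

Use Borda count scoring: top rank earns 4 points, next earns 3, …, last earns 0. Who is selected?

C

Borda scores:
  A: 0 + 0 + 3 + 1 + 2 + 1 + 3 + 4 + 0 = 14
  B: 1 + 1 + 0 + 3 + 4 + 2 + 4 + 1 + 1 = 17
  C: 4 + 2 + 4 + 4 + 3 + 4 + 1 + 2 + 2 = 26
  D: 3 + 3 + 2 + 0 + 0 + 0 + 0 + 3 + 3 = 14
  E: 2 + 4 + 1 + 2 + 1 + 3 + 2 + 0 + 4 = 19
C has the highest total.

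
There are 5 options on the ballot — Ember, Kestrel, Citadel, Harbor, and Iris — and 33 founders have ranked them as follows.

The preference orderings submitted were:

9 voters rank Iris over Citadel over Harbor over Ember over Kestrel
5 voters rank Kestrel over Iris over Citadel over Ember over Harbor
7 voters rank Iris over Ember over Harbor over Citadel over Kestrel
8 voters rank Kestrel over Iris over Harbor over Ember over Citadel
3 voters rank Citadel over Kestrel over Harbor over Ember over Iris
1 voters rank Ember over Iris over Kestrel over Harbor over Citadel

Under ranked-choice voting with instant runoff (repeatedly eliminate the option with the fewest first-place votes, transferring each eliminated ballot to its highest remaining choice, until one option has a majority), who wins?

Iris

Round 1: Iris 16, Kestrel 13, Citadel 3, Ember 1, Harbor 0. Harbor has the fewest and is eliminated.
Round 2: Iris 16, Kestrel 13, Citadel 3, Ember 1. Ember has the fewest and is eliminated.
Round 3: Iris 17, Kestrel 13, Citadel 3. Iris has a majority.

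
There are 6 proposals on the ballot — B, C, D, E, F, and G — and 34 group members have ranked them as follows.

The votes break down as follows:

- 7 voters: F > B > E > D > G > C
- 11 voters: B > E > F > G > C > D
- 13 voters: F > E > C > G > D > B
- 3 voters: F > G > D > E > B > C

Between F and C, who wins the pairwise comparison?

F

Ballots ranking F above C: 7+11+13+3 = 34.
Ballots ranking C above F: 0.
F wins the head-to-head, 34–0.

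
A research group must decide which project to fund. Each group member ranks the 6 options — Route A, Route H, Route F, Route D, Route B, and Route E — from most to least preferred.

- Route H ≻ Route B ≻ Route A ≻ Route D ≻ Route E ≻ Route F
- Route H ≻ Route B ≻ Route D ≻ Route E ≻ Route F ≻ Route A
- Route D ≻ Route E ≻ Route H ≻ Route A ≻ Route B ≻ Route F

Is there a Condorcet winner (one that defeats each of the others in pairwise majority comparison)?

Head-to-head results (3 voters total):
Route A vs Route H: Route H wins 3–0.
Route A vs Route F: Route A wins 2–1.
Route A vs Route D: Route D wins 2–1.
Route A vs Route B: Route B wins 2–1.
Route A vs Route E: Route E wins 2–1.
Route H vs Route F: Route H wins 3–0.
Route H vs Route D: Route H wins 2–1.
Route H vs Route B: Route H wins 3–0.
Route H vs Route E: Route H wins 2–1.
Route F vs Route D: Route D wins 3–0.
Route F vs Route B: Route B wins 3–0.
Route F vs Route E: Route E wins 3–0.
Route D vs Route B: Route B wins 2–1.
Route D vs Route E: Route D wins 3–0.
Route B vs Route E: Route B wins 2–1.
Route H beats each rival — Route A (3–0), Route F (3–0), Route D (2–1), Route B (3–0), Route E (2–1) — so Route H is the Condorcet winner.

Yes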